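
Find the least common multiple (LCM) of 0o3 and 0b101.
Convert 0o3 (octal) → 3 (decimal)
Convert 0b101 (binary) → 4 + 1 = 5 (decimal)
Compute lcm(3, 5) = 15
15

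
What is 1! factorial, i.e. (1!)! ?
Convert 1! (factorial) → 1 (decimal)
Compute 1! = 1
1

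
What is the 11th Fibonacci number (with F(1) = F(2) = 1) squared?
The 11th Fibonacci number (with F(1) = F(2) = 1): 1, 1, 2, 3, 5, 8, 13, 21, 34, 55, 89 → 89
Compute 89² = 89 × 89 = 7921
7921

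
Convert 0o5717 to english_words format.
Convert 0o5717 (octal) → 5×512 + 7×64 + 1×8 + 7 = 3023 (decimal)
Convert 3023 (decimal) → 3023 = 3×1000 + 23 → three thousand twenty-three (English words)
three thousand twenty-three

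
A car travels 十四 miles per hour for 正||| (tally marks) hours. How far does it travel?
Convert 十四 (Chinese numeral) → 1×10 + 4 = 14 (decimal)
Convert 正||| (tally marks) → 5 + 3 = 8 (decimal)
Compute 14 × 8 = 112
112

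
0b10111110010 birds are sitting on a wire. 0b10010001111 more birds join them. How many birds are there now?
Convert 0b10111110010 (binary) → 1024 + 256 + 128 + 64 + 32 + 16 + 2 = 1522 (decimal)
Convert 0b10010001111 (binary) → 1024 + 128 + 8 + 4 + 2 + 1 = 1167 (decimal)
Compute 1522 + 1167 = 2689
2689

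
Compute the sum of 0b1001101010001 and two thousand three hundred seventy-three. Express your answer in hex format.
Convert 0b1001101010001 (binary) → 4096 + 512 + 256 + 64 + 16 + 1 = 4945 (decimal)
Convert two thousand three hundred seventy-three (English words) → 2×1000 + 3×100 + 73 = 2373 (decimal)
Compute 4945 + 2373 = 7318
Convert 7318 (decimal) → 7318 = 1×4096 + 12×256 + 9×16 + 6 → 0x1C96 (hexadecimal)
0x1C96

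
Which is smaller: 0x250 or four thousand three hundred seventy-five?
Convert 0x250 (hexadecimal) → 2×256 + 5×16 = 592 (decimal)
Convert four thousand three hundred seventy-five (English words) → 4×1000 + 3×100 + 75 = 4375 (decimal)
Compare 592 vs 4375: smaller = 592
592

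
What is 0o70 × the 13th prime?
Convert 0o70 (octal) → 7×8 = 56 (decimal)
Convert the 13th prime (prime index) → 41 (decimal)
Compute 56 × 41 = 2296
2296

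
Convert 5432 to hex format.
Convert 5432 (decimal) → 5432 = 1×4096 + 5×256 + 3×16 + 8 → 0x1538 (hexadecimal)
0x1538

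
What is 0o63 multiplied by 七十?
Convert 0o63 (octal) → 6×8 + 3 = 51 (decimal)
Convert 七十 (Chinese numeral) → 7×10 = 70 (decimal)
Compute 51 × 70 = 3570
3570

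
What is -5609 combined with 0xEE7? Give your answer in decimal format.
Convert 0xEE7 (hexadecimal) → 14×256 + 14×16 + 7 = 3815 (decimal)
Compute -5609 + 3815 = -1794
-1794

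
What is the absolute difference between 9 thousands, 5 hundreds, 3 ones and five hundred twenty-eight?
Convert 9 thousands, 5 hundreds, 3 ones (place-value notation) → 9×1000 + 5×100 + 3 = 9503 (decimal)
Convert five hundred twenty-eight (English words) → 5×100 + 28 = 528 (decimal)
Compute |9503 - 528| = 8975
8975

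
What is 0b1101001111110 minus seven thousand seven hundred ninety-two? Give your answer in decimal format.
Convert 0b1101001111110 (binary) → 4096 + 2048 + 512 + 64 + 32 + 16 + 8 + 4 + 2 = 6782 (decimal)
Convert seven thousand seven hundred ninety-two (English words) → 7×1000 + 7×100 + 92 = 7792 (decimal)
Compute 6782 - 7792 = -1010
-1010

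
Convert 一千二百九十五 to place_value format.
Convert 一千二百九十五 (Chinese numeral) → 1×1000 + 2×100 + 9×10 + 5 = 1295 (decimal)
Convert 1295 (decimal) → 1295 = 1×1000 + 2×100 + 9×10 + 5 → 1 thousand, 2 hundreds, 9 tens, 5 ones (place-value notation)
1 thousand, 2 hundreds, 9 tens, 5 ones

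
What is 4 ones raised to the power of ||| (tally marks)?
Convert 4 ones (place-value notation) → 4 (decimal)
Convert ||| (tally marks) → 3 (decimal)
Compute 4 ^ 3 = 64
64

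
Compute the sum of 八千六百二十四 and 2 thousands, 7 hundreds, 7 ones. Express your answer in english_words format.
Convert 八千六百二十四 (Chinese numeral) → 8×1000 + 6×100 + 2×10 + 4 = 8624 (decimal)
Convert 2 thousands, 7 hundreds, 7 ones (place-value notation) → 2×1000 + 7×100 + 7 = 2707 (decimal)
Compute 8624 + 2707 = 11331
Convert 11331 (decimal) → 11331 = 11×1000 + 3×100 + 31 → eleven thousand three hundred thirty-one (English words)
eleven thousand three hundred thirty-one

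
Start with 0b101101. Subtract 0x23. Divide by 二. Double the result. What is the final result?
Convert 0b101101 (binary) → 32 + 8 + 4 + 1 = 45 (decimal)
Start: 45
Convert 0x23 (hexadecimal) → 2×16 + 3 = 35 (decimal)
45 - 35 = 10
Convert 二 (Chinese numeral) → 2 (decimal)
10 ÷ 2 = 5
5 × 2 = 10
10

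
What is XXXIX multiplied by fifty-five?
Convert XXXIX (Roman numeral) → 10 + 10 + 10 + 9 = 39 (decimal)
Convert fifty-five (English words) → 55 (decimal)
Compute 39 × 55 = 2145
2145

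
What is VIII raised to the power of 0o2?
Convert VIII (Roman numeral) → 5 + 1 + 1 + 1 = 8 (decimal)
Convert 0o2 (octal) → 2 (decimal)
Compute 8 ^ 2 = 64
64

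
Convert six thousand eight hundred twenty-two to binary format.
Convert six thousand eight hundred twenty-two (English words) → 6×1000 + 8×100 + 22 = 6822 (decimal)
Convert 6822 (decimal) → 6822 = 4096 + 2048 + 512 + 128 + 32 + 4 + 2 → 0b1101010100110 (binary)
0b1101010100110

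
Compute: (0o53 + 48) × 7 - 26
Convert 0o53 (octal) → 5×8 + 3 = 43 (decimal)
Expression in decimal: (43 + 48) × 7 - 26
Parentheses first: 43 + 48 = 91
Multiply: 91 × 7 = 637
Subtract: 637 - 26 = 611
611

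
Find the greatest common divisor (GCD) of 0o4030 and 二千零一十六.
Convert 0o4030 (octal) → 4×512 + 3×8 = 2072 (decimal)
Convert 二千零一十六 (Chinese numeral) → 2×1000 + 1×10 + 6 = 2016 (decimal)
Compute gcd(2072, 2016) = 56
56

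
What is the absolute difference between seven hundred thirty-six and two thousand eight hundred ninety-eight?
Convert seven hundred thirty-six (English words) → 7×100 + 36 = 736 (decimal)
Convert two thousand eight hundred ninety-eight (English words) → 2×1000 + 8×100 + 98 = 2898 (decimal)
Compute |736 - 2898| = 2162
2162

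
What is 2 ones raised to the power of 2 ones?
Convert 2 ones (place-value notation) → 2 (decimal)
Convert 2 ones (place-value notation) → 2 (decimal)
Compute 2 ^ 2 = 4
4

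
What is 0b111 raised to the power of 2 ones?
Convert 0b111 (binary) → 4 + 2 + 1 = 7 (decimal)
Convert 2 ones (place-value notation) → 2 (decimal)
Compute 7 ^ 2 = 49
49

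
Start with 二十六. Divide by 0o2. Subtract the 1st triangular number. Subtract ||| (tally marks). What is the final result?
Convert 二十六 (Chinese numeral) → 2×10 + 6 = 26 (decimal)
Start: 26
Convert 0o2 (octal) → 2 (decimal)
26 ÷ 2 = 13
Convert the 1st triangular number (triangular index) → 1×2/2 = 1 (decimal)
13 - 1 = 12
Convert ||| (tally marks) → 3 (decimal)
12 - 3 = 9
9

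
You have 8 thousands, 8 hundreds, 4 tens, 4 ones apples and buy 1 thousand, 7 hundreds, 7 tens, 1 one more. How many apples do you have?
Convert 8 thousands, 8 hundreds, 4 tens, 4 ones (place-value notation) → 8×1000 + 8×100 + 4×10 + 4 = 8844 (decimal)
Convert 1 thousand, 7 hundreds, 7 tens, 1 one (place-value notation) → 1×1000 + 7×100 + 7×10 + 1 = 1771 (decimal)
Compute 8844 + 1771 = 10615
10615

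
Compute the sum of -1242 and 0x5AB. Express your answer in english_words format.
Convert 0x5AB (hexadecimal) → 5×256 + 10×16 + 11 = 1451 (decimal)
Compute -1242 + 1451 = 209
Convert 209 (decimal) → 209 = 2×100 + 9 → two hundred nine (English words)
two hundred nine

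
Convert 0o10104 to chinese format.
Convert 0o10104 (octal) → 1×4096 + 1×64 + 4 = 4164 (decimal)
Convert 4164 (decimal) → 4164 = 4×1000 + 1×100 + 6×10 + 4 → 四千一百六十四 (Chinese numeral)
四千一百六十四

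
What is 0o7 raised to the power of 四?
Convert 0o7 (octal) → 7 (decimal)
Convert 四 (Chinese numeral) → 4 (decimal)
Compute 7 ^ 4 = 2401
2401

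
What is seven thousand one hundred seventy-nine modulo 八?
Convert seven thousand one hundred seventy-nine (English words) → 7×1000 + 1×100 + 79 = 7179 (decimal)
Convert 八 (Chinese numeral) → 8 (decimal)
Compute 7179 mod 8 = 3
3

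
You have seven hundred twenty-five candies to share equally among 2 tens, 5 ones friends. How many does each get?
Convert seven hundred twenty-five (English words) → 7×100 + 25 = 725 (decimal)
Convert 2 tens, 5 ones (place-value notation) → 2×10 + 5 = 25 (decimal)
Compute 725 ÷ 25 = 29
29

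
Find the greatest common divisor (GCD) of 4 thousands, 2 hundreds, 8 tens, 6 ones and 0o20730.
Convert 4 thousands, 2 hundreds, 8 tens, 6 ones (place-value notation) → 4×1000 + 2×100 + 8×10 + 6 = 4286 (decimal)
Convert 0o20730 (octal) → 2×4096 + 7×64 + 3×8 = 8664 (decimal)
Compute gcd(4286, 8664) = 2
2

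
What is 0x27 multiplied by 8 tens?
Convert 0x27 (hexadecimal) → 2×16 + 7 = 39 (decimal)
Convert 8 tens (place-value notation) → 8×10 = 80 (decimal)
Compute 39 × 80 = 3120
3120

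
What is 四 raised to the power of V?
Convert 四 (Chinese numeral) → 4 (decimal)
Convert V (Roman numeral) → 5 (decimal)
Compute 4 ^ 5 = 1024
1024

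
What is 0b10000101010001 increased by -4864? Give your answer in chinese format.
Convert 0b10000101010001 (binary) → 8192 + 256 + 64 + 16 + 1 = 8529 (decimal)
Compute 8529 + -4864 = 3665
Convert 3665 (decimal) → 3665 = 3×1000 + 6×100 + 6×10 + 5 → 三千六百六十五 (Chinese numeral)
三千六百六十五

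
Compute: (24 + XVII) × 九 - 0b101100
Convert XVII (Roman numeral) → 10 + 5 + 1 + 1 = 17 (decimal)
Convert 九 (Chinese numeral) → 9 (decimal)
Convert 0b101100 (binary) → 32 + 8 + 4 = 44 (decimal)
Expression in decimal: (24 + 17) × 9 - 44
Parentheses first: 24 + 17 = 41
Multiply: 41 × 9 = 369
Subtract: 369 - 44 = 325
325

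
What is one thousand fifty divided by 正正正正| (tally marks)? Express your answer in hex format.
Convert one thousand fifty (English words) → 1×1000 + 50 = 1050 (decimal)
Convert 正正正正| (tally marks) → 5 + 5 + 5 + 5 + 1 = 21 (decimal)
Compute 1050 ÷ 21 = 50
Convert 50 (decimal) → 50 = 3×16 + 2 → 0x32 (hexadecimal)
0x32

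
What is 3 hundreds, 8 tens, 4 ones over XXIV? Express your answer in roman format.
Convert 3 hundreds, 8 tens, 4 ones (place-value notation) → 3×100 + 8×10 + 4 = 384 (decimal)
Convert XXIV (Roman numeral) → 10 + 10 + 4 = 24 (decimal)
Compute 384 ÷ 24 = 16
Convert 16 (decimal) → 16 = 10 + 5 + 1 → XVI (Roman numeral)
XVI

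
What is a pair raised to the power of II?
Convert a pair (colloquial) → 2 (decimal)
Convert II (Roman numeral) → 1 + 1 = 2 (decimal)
Compute 2 ^ 2 = 4
4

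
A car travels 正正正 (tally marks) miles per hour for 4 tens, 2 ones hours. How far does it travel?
Convert 正正正 (tally marks) → 5 + 5 + 5 = 15 (decimal)
Convert 4 tens, 2 ones (place-value notation) → 4×10 + 2 = 42 (decimal)
Compute 15 × 42 = 630
630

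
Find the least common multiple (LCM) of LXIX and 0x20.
Convert LXIX (Roman numeral) → 50 + 10 + 9 = 69 (decimal)
Convert 0x20 (hexadecimal) → 2×16 = 32 (decimal)
Compute lcm(69, 32) = 2208
2208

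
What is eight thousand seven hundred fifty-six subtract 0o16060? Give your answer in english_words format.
Convert eight thousand seven hundred fifty-six (English words) → 8×1000 + 7×100 + 56 = 8756 (decimal)
Convert 0o16060 (octal) → 1×4096 + 6×512 + 6×8 = 7216 (decimal)
Compute 8756 - 7216 = 1540
Convert 1540 (decimal) → 1540 = 1×1000 + 5×100 + 40 → one thousand five hundred forty (English words)
one thousand five hundred forty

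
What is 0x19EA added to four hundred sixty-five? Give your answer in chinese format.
Convert 0x19EA (hexadecimal) → 1×4096 + 9×256 + 14×16 + 10 = 6634 (decimal)
Convert four hundred sixty-five (English words) → 4×100 + 65 = 465 (decimal)
Compute 6634 + 465 = 7099
Convert 7099 (decimal) → 7099 = 7×1000 + 9×10 + 9 → 七千零九十九 (Chinese numeral)
七千零九十九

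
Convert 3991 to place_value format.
Convert 3991 (decimal) → 3991 = 3×1000 + 9×100 + 9×10 + 1 → 3 thousands, 9 hundreds, 9 tens, 1 one (place-value notation)
3 thousands, 9 hundreds, 9 tens, 1 one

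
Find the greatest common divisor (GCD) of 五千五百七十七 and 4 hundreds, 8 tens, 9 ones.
Convert 五千五百七十七 (Chinese numeral) → 5×1000 + 5×100 + 7×10 + 7 = 5577 (decimal)
Convert 4 hundreds, 8 tens, 9 ones (place-value notation) → 4×100 + 8×10 + 9 = 489 (decimal)
Compute gcd(5577, 489) = 3
3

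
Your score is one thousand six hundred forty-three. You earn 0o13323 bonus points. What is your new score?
Convert one thousand six hundred forty-three (English words) → 1×1000 + 6×100 + 43 = 1643 (decimal)
Convert 0o13323 (octal) → 1×4096 + 3×512 + 3×64 + 2×8 + 3 = 5843 (decimal)
Compute 1643 + 5843 = 7486
7486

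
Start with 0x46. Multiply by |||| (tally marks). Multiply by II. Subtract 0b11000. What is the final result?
Convert 0x46 (hexadecimal) → 4×16 + 6 = 70 (decimal)
Start: 70
Convert |||| (tally marks) → 4 (decimal)
70 × 4 = 280
Convert II (Roman numeral) → 1 + 1 = 2 (decimal)
280 × 2 = 560
Convert 0b11000 (binary) → 16 + 8 = 24 (decimal)
560 - 24 = 536
536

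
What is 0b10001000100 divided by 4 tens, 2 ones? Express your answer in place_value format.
Convert 0b10001000100 (binary) → 1024 + 64 + 4 = 1092 (decimal)
Convert 4 tens, 2 ones (place-value notation) → 4×10 + 2 = 42 (decimal)
Compute 1092 ÷ 42 = 26
Convert 26 (decimal) → 26 = 2×10 + 6 → 2 tens, 6 ones (place-value notation)
2 tens, 6 ones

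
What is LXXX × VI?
Convert LXXX (Roman numeral) → 50 + 10 + 10 + 10 = 80 (decimal)
Convert VI (Roman numeral) → 5 + 1 = 6 (decimal)
Compute 80 × 6 = 480
480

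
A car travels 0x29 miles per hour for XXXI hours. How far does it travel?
Convert 0x29 (hexadecimal) → 2×16 + 9 = 41 (decimal)
Convert XXXI (Roman numeral) → 10 + 10 + 10 + 1 = 31 (decimal)
Compute 41 × 31 = 1271
1271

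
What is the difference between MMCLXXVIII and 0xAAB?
Convert MMCLXXVIII (Roman numeral) → 1000 + 1000 + 100 + 50 + 10 + 10 + 5 + 1 + 1 + 1 = 2178 (decimal)
Convert 0xAAB (hexadecimal) → 10×256 + 10×16 + 11 = 2731 (decimal)
Difference: |2178 - 2731| = 553
553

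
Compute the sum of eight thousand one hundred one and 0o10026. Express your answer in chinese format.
Convert eight thousand one hundred one (English words) → 8×1000 + 1×100 + 1 = 8101 (decimal)
Convert 0o10026 (octal) → 1×4096 + 2×8 + 6 = 4118 (decimal)
Compute 8101 + 4118 = 12219
Convert 12219 (decimal) → 12219 = 1×10000 + 2×1000 + 2×100 + 1×10 + 9 → 一万二千二百一十九 (Chinese numeral)
一万二千二百一十九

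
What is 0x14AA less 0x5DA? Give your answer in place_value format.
Convert 0x14AA (hexadecimal) → 1×4096 + 4×256 + 10×16 + 10 = 5290 (decimal)
Convert 0x5DA (hexadecimal) → 5×256 + 13×16 + 10 = 1498 (decimal)
Compute 5290 - 1498 = 3792
Convert 3792 (decimal) → 3792 = 3×1000 + 7×100 + 9×10 + 2 → 3 thousands, 7 hundreds, 9 tens, 2 ones (place-value notation)
3 thousands, 7 hundreds, 9 tens, 2 ones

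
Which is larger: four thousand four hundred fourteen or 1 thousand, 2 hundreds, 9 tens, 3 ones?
Convert four thousand four hundred fourteen (English words) → 4×1000 + 4×100 + 14 = 4414 (decimal)
Convert 1 thousand, 2 hundreds, 9 tens, 3 ones (place-value notation) → 1×1000 + 2×100 + 9×10 + 3 = 1293 (decimal)
Compare 4414 vs 1293: larger = 4414
4414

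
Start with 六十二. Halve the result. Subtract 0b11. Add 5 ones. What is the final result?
Convert 六十二 (Chinese numeral) → 6×10 + 2 = 62 (decimal)
Start: 62
62 ÷ 2 = 31
Convert 0b11 (binary) → 2 + 1 = 3 (decimal)
31 - 3 = 28
Convert 5 ones (place-value notation) → 5 (decimal)
28 + 5 = 33
33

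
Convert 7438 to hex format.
Convert 7438 (decimal) → 7438 = 1×4096 + 13×256 + 14 → 0x1D0E (hexadecimal)
0x1D0E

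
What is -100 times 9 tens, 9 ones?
Convert 9 tens, 9 ones (place-value notation) → 9×10 + 9 = 99 (decimal)
Compute -100 × 99 = -9900
-9900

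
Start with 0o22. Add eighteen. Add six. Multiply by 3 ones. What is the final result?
Convert 0o22 (octal) → 2×8 + 2 = 18 (decimal)
Start: 18
Convert eighteen (English words) → 18 (decimal)
18 + 18 = 36
Convert six (English words) → 6 (decimal)
36 + 6 = 42
Convert 3 ones (place-value notation) → 3 (decimal)
42 × 3 = 126
126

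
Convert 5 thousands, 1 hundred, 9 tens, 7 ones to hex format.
Convert 5 thousands, 1 hundred, 9 tens, 7 ones (place-value notation) → 5×1000 + 1×100 + 9×10 + 7 = 5197 (decimal)
Convert 5197 (decimal) → 5197 = 1×4096 + 4×256 + 4×16 + 13 → 0x144D (hexadecimal)
0x144D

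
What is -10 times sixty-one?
Convert sixty-one (English words) → 61 (decimal)
Compute -10 × 61 = -610
-610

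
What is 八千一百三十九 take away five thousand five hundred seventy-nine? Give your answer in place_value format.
Convert 八千一百三十九 (Chinese numeral) → 8×1000 + 1×100 + 3×10 + 9 = 8139 (decimal)
Convert five thousand five hundred seventy-nine (English words) → 5×1000 + 5×100 + 79 = 5579 (decimal)
Compute 8139 - 5579 = 2560
Convert 2560 (decimal) → 2560 = 2×1000 + 5×100 + 6×10 → 2 thousands, 5 hundreds, 6 tens (place-value notation)
2 thousands, 5 hundreds, 6 tens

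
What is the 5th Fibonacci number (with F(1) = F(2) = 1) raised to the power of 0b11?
Convert the 5th Fibonacci number (with F(1) = F(2) = 1) (Fibonacci index) → 1, 1, 2, 3, 5 → 5 (decimal)
Convert 0b11 (binary) → 2 + 1 = 3 (decimal)
Compute 5 ^ 3 = 125
125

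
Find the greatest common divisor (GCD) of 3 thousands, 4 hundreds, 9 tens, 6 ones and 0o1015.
Convert 3 thousands, 4 hundreds, 9 tens, 6 ones (place-value notation) → 3×1000 + 4×100 + 9×10 + 6 = 3496 (decimal)
Convert 0o1015 (octal) → 1×512 + 1×8 + 5 = 525 (decimal)
Compute gcd(3496, 525) = 1
1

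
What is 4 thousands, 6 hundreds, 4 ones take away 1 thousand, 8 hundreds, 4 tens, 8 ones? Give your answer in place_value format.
Convert 4 thousands, 6 hundreds, 4 ones (place-value notation) → 4×1000 + 6×100 + 4 = 4604 (decimal)
Convert 1 thousand, 8 hundreds, 4 tens, 8 ones (place-value notation) → 1×1000 + 8×100 + 4×10 + 8 = 1848 (decimal)
Compute 4604 - 1848 = 2756
Convert 2756 (decimal) → 2756 = 2×1000 + 7×100 + 5×10 + 6 → 2 thousands, 7 hundreds, 5 tens, 6 ones (place-value notation)
2 thousands, 7 hundreds, 5 tens, 6 ones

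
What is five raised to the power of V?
Convert five (English words) → 5 (decimal)
Convert V (Roman numeral) → 5 (decimal)
Compute 5 ^ 5 = 3125
3125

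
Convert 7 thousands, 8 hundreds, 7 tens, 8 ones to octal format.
Convert 7 thousands, 8 hundreds, 7 tens, 8 ones (place-value notation) → 7×1000 + 8×100 + 7×10 + 8 = 7878 (decimal)
Convert 7878 (decimal) → 7878 = 1×4096 + 7×512 + 3×64 + 6 → 0o17306 (octal)
0o17306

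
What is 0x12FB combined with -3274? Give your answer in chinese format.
Convert 0x12FB (hexadecimal) → 1×4096 + 2×256 + 15×16 + 11 = 4859 (decimal)
Compute 4859 + -3274 = 1585
Convert 1585 (decimal) → 1585 = 1×1000 + 5×100 + 8×10 + 5 → 一千五百八十五 (Chinese numeral)
一千五百八十五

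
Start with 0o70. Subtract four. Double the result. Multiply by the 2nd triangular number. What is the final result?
Convert 0o70 (octal) → 7×8 = 56 (decimal)
Start: 56
Convert four (English words) → 4 (decimal)
56 - 4 = 52
52 × 2 = 104
Convert the 2nd triangular number (triangular index) → 2×3/2 = 3 (decimal)
104 × 3 = 312
312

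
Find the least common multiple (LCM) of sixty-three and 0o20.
Convert sixty-three (English words) → 63 (decimal)
Convert 0o20 (octal) → 2×8 = 16 (decimal)
Compute lcm(63, 16) = 1008
1008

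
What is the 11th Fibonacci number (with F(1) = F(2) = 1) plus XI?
The 11th Fibonacci number (with F(1) = F(2) = 1): 1, 1, 2, 3, 5, 8, 13, 21, 34, 55, 89 → 89
Convert XI (Roman numeral) → 10 + 1 = 11 (decimal)
Compute 89 + 11 = 100
100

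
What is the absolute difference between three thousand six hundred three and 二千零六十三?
Convert three thousand six hundred three (English words) → 3×1000 + 6×100 + 3 = 3603 (decimal)
Convert 二千零六十三 (Chinese numeral) → 2×1000 + 6×10 + 3 = 2063 (decimal)
Compute |3603 - 2063| = 1540
1540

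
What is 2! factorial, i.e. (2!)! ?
Convert 2! (factorial) → 2 (decimal)
Compute 2! = 2
2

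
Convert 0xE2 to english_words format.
Convert 0xE2 (hexadecimal) → 14×16 + 2 = 226 (decimal)
Convert 226 (decimal) → 226 = 2×100 + 26 → two hundred twenty-six (English words)
two hundred twenty-six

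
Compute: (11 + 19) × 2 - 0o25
Convert 0o25 (octal) → 2×8 + 5 = 21 (decimal)
Expression in decimal: (11 + 19) × 2 - 21
Parentheses first: 11 + 19 = 30
Multiply: 30 × 2 = 60
Subtract: 60 - 21 = 39
39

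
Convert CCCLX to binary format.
Convert CCCLX (Roman numeral) → 100 + 100 + 100 + 50 + 10 = 360 (decimal)
Convert 360 (decimal) → 360 = 256 + 64 + 32 + 8 → 0b101101000 (binary)
0b101101000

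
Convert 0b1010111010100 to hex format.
Convert 0b1010111010100 (binary) → 4096 + 1024 + 256 + 128 + 64 + 16 + 4 = 5588 (decimal)
Convert 5588 (decimal) → 5588 = 1×4096 + 5×256 + 13×16 + 4 → 0x15D4 (hexadecimal)
0x15D4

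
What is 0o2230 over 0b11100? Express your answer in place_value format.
Convert 0o2230 (octal) → 2×512 + 2×64 + 3×8 = 1176 (decimal)
Convert 0b11100 (binary) → 16 + 8 + 4 = 28 (decimal)
Compute 1176 ÷ 28 = 42
Convert 42 (decimal) → 42 = 4×10 + 2 → 4 tens, 2 ones (place-value notation)
4 tens, 2 ones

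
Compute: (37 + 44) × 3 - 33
Parentheses first: 37 + 44 = 81
Multiply: 81 × 3 = 243
Subtract: 243 - 33 = 210
210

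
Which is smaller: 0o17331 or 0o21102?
Convert 0o17331 (octal) → 1×4096 + 7×512 + 3×64 + 3×8 + 1 = 7897 (decimal)
Convert 0o21102 (octal) → 2×4096 + 1×512 + 1×64 + 2 = 8770 (decimal)
Compare 7897 vs 8770: smaller = 7897
7897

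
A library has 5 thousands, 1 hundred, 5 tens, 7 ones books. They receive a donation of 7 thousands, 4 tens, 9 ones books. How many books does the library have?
Convert 5 thousands, 1 hundred, 5 tens, 7 ones (place-value notation) → 5×1000 + 1×100 + 5×10 + 7 = 5157 (decimal)
Convert 7 thousands, 4 tens, 9 ones (place-value notation) → 7×1000 + 4×10 + 9 = 7049 (decimal)
Compute 5157 + 7049 = 12206
12206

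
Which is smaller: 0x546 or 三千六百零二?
Convert 0x546 (hexadecimal) → 5×256 + 4×16 + 6 = 1350 (decimal)
Convert 三千六百零二 (Chinese numeral) → 3×1000 + 6×100 + 2 = 3602 (decimal)
Compare 1350 vs 3602: smaller = 1350
1350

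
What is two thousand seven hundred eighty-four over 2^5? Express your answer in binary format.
Convert two thousand seven hundred eighty-four (English words) → 2×1000 + 7×100 + 84 = 2784 (decimal)
Convert 2^5 (power) → 32 (decimal)
Compute 2784 ÷ 32 = 87
Convert 87 (decimal) → 87 = 64 + 16 + 4 + 2 + 1 → 0b1010111 (binary)
0b1010111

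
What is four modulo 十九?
Convert four (English words) → 4 (decimal)
Convert 十九 (Chinese numeral) → 1×10 + 9 = 19 (decimal)
Compute 4 mod 19 = 4
4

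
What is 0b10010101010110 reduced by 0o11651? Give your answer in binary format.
Convert 0b10010101010110 (binary) → 8192 + 1024 + 256 + 64 + 16 + 4 + 2 = 9558 (decimal)
Convert 0o11651 (octal) → 1×4096 + 1×512 + 6×64 + 5×8 + 1 = 5033 (decimal)
Compute 9558 - 5033 = 4525
Convert 4525 (decimal) → 4525 = 4096 + 256 + 128 + 32 + 8 + 4 + 1 → 0b1000110101101 (binary)
0b1000110101101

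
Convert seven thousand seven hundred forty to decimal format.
Convert seven thousand seven hundred forty (English words) → 7×1000 + 7×100 + 40 = 7740 (decimal)
7740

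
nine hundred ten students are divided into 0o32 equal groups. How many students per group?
Convert nine hundred ten (English words) → 9×100 + 10 = 910 (decimal)
Convert 0o32 (octal) → 3×8 + 2 = 26 (decimal)
Compute 910 ÷ 26 = 35
35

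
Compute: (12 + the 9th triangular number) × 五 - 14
Convert the 9th triangular number (triangular index) → 9×10/2 = 45 (decimal)
Convert 五 (Chinese numeral) → 5 (decimal)
Expression in decimal: (12 + 45) × 5 - 14
Parentheses first: 12 + 45 = 57
Multiply: 57 × 5 = 285
Subtract: 285 - 14 = 271
271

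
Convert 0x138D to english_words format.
Convert 0x138D (hexadecimal) → 1×4096 + 3×256 + 8×16 + 13 = 5005 (decimal)
Convert 5005 (decimal) → 5005 = 5×1000 + 5 → five thousand five (English words)
five thousand five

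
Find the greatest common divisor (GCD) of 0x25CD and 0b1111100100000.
Convert 0x25CD (hexadecimal) → 2×4096 + 5×256 + 12×16 + 13 = 9677 (decimal)
Convert 0b1111100100000 (binary) → 4096 + 2048 + 1024 + 512 + 256 + 32 = 7968 (decimal)
Compute gcd(9677, 7968) = 1
1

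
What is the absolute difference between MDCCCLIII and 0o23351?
Convert MDCCCLIII (Roman numeral) → 1000 + 500 + 100 + 100 + 100 + 50 + 1 + 1 + 1 = 1853 (decimal)
Convert 0o23351 (octal) → 2×4096 + 3×512 + 3×64 + 5×8 + 1 = 9961 (decimal)
Compute |1853 - 9961| = 8108
8108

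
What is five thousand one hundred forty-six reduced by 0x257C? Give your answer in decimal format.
Convert five thousand one hundred forty-six (English words) → 5×1000 + 1×100 + 46 = 5146 (decimal)
Convert 0x257C (hexadecimal) → 2×4096 + 5×256 + 7×16 + 12 = 9596 (decimal)
Compute 5146 - 9596 = -4450
-4450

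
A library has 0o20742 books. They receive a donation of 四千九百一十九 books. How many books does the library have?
Convert 0o20742 (octal) → 2×4096 + 7×64 + 4×8 + 2 = 8674 (decimal)
Convert 四千九百一十九 (Chinese numeral) → 4×1000 + 9×100 + 1×10 + 9 = 4919 (decimal)
Compute 8674 + 4919 = 13593
13593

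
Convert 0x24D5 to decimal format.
Convert 0x24D5 (hexadecimal) → 2×4096 + 4×256 + 13×16 + 5 = 9429 (decimal)
9429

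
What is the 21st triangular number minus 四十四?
The 21st triangular number = 21×22/2 = 231
Convert 四十四 (Chinese numeral) → 4×10 + 4 = 44 (decimal)
Compute 231 - 44 = 187
187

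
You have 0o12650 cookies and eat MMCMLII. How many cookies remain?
Convert 0o12650 (octal) → 1×4096 + 2×512 + 6×64 + 5×8 = 5544 (decimal)
Convert MMCMLII (Roman numeral) → 1000 + 1000 + 900 + 50 + 1 + 1 = 2952 (decimal)
Compute 5544 - 2952 = 2592
2592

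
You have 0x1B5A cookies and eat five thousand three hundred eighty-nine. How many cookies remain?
Convert 0x1B5A (hexadecimal) → 1×4096 + 11×256 + 5×16 + 10 = 7002 (decimal)
Convert five thousand three hundred eighty-nine (English words) → 5×1000 + 3×100 + 89 = 5389 (decimal)
Compute 7002 - 5389 = 1613
1613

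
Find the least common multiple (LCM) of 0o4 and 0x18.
Convert 0o4 (octal) → 4 (decimal)
Convert 0x18 (hexadecimal) → 1×16 + 8 = 24 (decimal)
Compute lcm(4, 24) = 24
24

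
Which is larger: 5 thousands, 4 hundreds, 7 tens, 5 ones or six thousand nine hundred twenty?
Convert 5 thousands, 4 hundreds, 7 tens, 5 ones (place-value notation) → 5×1000 + 4×100 + 7×10 + 5 = 5475 (decimal)
Convert six thousand nine hundred twenty (English words) → 6×1000 + 9×100 + 20 = 6920 (decimal)
Compare 5475 vs 6920: larger = 6920
6920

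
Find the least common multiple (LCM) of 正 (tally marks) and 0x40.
Convert 正 (tally marks) → 5 (decimal)
Convert 0x40 (hexadecimal) → 4×16 = 64 (decimal)
Compute lcm(5, 64) = 320
320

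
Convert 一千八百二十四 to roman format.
Convert 一千八百二十四 (Chinese numeral) → 1×1000 + 8×100 + 2×10 + 4 = 1824 (decimal)
Convert 1824 (decimal) → 1824 = 1000 + 500 + 100 + 100 + 100 + 10 + 10 + 4 → MDCCCXXIV (Roman numeral)
MDCCCXXIV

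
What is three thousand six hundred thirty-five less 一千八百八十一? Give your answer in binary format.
Convert three thousand six hundred thirty-five (English words) → 3×1000 + 6×100 + 35 = 3635 (decimal)
Convert 一千八百八十一 (Chinese numeral) → 1×1000 + 8×100 + 8×10 + 1 = 1881 (decimal)
Compute 3635 - 1881 = 1754
Convert 1754 (decimal) → 1754 = 1024 + 512 + 128 + 64 + 16 + 8 + 2 → 0b11011011010 (binary)
0b11011011010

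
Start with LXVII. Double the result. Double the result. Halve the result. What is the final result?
Convert LXVII (Roman numeral) → 50 + 10 + 5 + 1 + 1 = 67 (decimal)
Start: 67
67 × 2 = 134
134 × 2 = 268
268 ÷ 2 = 134
134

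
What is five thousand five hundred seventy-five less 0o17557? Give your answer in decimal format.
Convert five thousand five hundred seventy-five (English words) → 5×1000 + 5×100 + 75 = 5575 (decimal)
Convert 0o17557 (octal) → 1×4096 + 7×512 + 5×64 + 5×8 + 7 = 8047 (decimal)
Compute 5575 - 8047 = -2472
-2472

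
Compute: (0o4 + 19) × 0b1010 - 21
Convert 0o4 (octal) → 4 (decimal)
Convert 0b1010 (binary) → 8 + 2 = 10 (decimal)
Expression in decimal: (4 + 19) × 10 - 21
Parentheses first: 4 + 19 = 23
Multiply: 23 × 10 = 230
Subtract: 230 - 21 = 209
209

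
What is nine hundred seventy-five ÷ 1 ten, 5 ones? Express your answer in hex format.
Convert nine hundred seventy-five (English words) → 9×100 + 75 = 975 (decimal)
Convert 1 ten, 5 ones (place-value notation) → 1×10 + 5 = 15 (decimal)
Compute 975 ÷ 15 = 65
Convert 65 (decimal) → 65 = 4×16 + 1 → 0x41 (hexadecimal)
0x41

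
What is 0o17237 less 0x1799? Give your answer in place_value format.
Convert 0o17237 (octal) → 1×4096 + 7×512 + 2×64 + 3×8 + 7 = 7839 (decimal)
Convert 0x1799 (hexadecimal) → 1×4096 + 7×256 + 9×16 + 9 = 6041 (decimal)
Compute 7839 - 6041 = 1798
Convert 1798 (decimal) → 1798 = 1×1000 + 7×100 + 9×10 + 8 → 1 thousand, 7 hundreds, 9 tens, 8 ones (place-value notation)
1 thousand, 7 hundreds, 9 tens, 8 ones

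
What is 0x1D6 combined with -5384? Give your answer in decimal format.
Convert 0x1D6 (hexadecimal) → 1×256 + 13×16 + 6 = 470 (decimal)
Compute 470 + -5384 = -4914
-4914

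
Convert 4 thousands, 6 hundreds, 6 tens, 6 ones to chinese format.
Convert 4 thousands, 6 hundreds, 6 tens, 6 ones (place-value notation) → 4×1000 + 6×100 + 6×10 + 6 = 4666 (decimal)
Convert 4666 (decimal) → 4666 = 4×1000 + 6×100 + 6×10 + 6 → 四千六百六十六 (Chinese numeral)
四千六百六十六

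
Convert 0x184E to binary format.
Convert 0x184E (hexadecimal) → 1×4096 + 8×256 + 4×16 + 14 = 6222 (decimal)
Convert 6222 (decimal) → 6222 = 4096 + 2048 + 64 + 8 + 4 + 2 → 0b1100001001110 (binary)
0b1100001001110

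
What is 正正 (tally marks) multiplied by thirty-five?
Convert 正正 (tally marks) → 5 + 5 = 10 (decimal)
Convert thirty-five (English words) → 35 (decimal)
Compute 10 × 35 = 350
350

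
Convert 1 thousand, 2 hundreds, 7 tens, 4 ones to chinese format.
Convert 1 thousand, 2 hundreds, 7 tens, 4 ones (place-value notation) → 1×1000 + 2×100 + 7×10 + 4 = 1274 (decimal)
Convert 1274 (decimal) → 1274 = 1×1000 + 2×100 + 7×10 + 4 → 一千二百七十四 (Chinese numeral)
一千二百七十四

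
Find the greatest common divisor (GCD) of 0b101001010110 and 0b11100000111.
Convert 0b101001010110 (binary) → 2048 + 512 + 64 + 16 + 4 + 2 = 2646 (decimal)
Convert 0b11100000111 (binary) → 1024 + 512 + 256 + 4 + 2 + 1 = 1799 (decimal)
Compute gcd(2646, 1799) = 7
7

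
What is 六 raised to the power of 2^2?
Convert 六 (Chinese numeral) → 6 (decimal)
Convert 2^2 (power) → 4 (decimal)
Compute 6 ^ 4 = 1296
1296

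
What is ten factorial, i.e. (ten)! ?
Convert ten (English words) → 10 (decimal)
Compute 10! = 3628800
3628800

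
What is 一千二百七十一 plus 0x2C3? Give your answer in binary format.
Convert 一千二百七十一 (Chinese numeral) → 1×1000 + 2×100 + 7×10 + 1 = 1271 (decimal)
Convert 0x2C3 (hexadecimal) → 2×256 + 12×16 + 3 = 707 (decimal)
Compute 1271 + 707 = 1978
Convert 1978 (decimal) → 1978 = 1024 + 512 + 256 + 128 + 32 + 16 + 8 + 2 → 0b11110111010 (binary)
0b11110111010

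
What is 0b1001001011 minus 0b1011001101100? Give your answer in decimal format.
Convert 0b1001001011 (binary) → 512 + 64 + 8 + 2 + 1 = 587 (decimal)
Convert 0b1011001101100 (binary) → 4096 + 1024 + 512 + 64 + 32 + 8 + 4 = 5740 (decimal)
Compute 587 - 5740 = -5153
-5153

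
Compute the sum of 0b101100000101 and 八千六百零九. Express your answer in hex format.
Convert 0b101100000101 (binary) → 2048 + 512 + 256 + 4 + 1 = 2821 (decimal)
Convert 八千六百零九 (Chinese numeral) → 8×1000 + 6×100 + 9 = 8609 (decimal)
Compute 2821 + 8609 = 11430
Convert 11430 (decimal) → 11430 = 2×4096 + 12×256 + 10×16 + 6 → 0x2CA6 (hexadecimal)
0x2CA6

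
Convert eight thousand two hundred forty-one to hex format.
Convert eight thousand two hundred forty-one (English words) → 8×1000 + 2×100 + 41 = 8241 (decimal)
Convert 8241 (decimal) → 8241 = 2×4096 + 3×16 + 1 → 0x2031 (hexadecimal)
0x2031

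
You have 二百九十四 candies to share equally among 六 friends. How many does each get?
Convert 二百九十四 (Chinese numeral) → 2×100 + 9×10 + 4 = 294 (decimal)
Convert 六 (Chinese numeral) → 6 (decimal)
Compute 294 ÷ 6 = 49
49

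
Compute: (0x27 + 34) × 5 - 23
Convert 0x27 (hexadecimal) → 2×16 + 7 = 39 (decimal)
Expression in decimal: (39 + 34) × 5 - 23
Parentheses first: 39 + 34 = 73
Multiply: 73 × 5 = 365
Subtract: 365 - 23 = 342
342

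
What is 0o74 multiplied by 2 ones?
Convert 0o74 (octal) → 7×8 + 4 = 60 (decimal)
Convert 2 ones (place-value notation) → 2 (decimal)
Compute 60 × 2 = 120
120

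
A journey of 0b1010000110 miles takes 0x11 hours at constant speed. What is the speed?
Convert 0b1010000110 (binary) → 512 + 128 + 4 + 2 = 646 (decimal)
Convert 0x11 (hexadecimal) → 1×16 + 1 = 17 (decimal)
Compute 646 ÷ 17 = 38
38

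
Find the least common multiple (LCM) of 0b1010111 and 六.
Convert 0b1010111 (binary) → 64 + 16 + 4 + 2 + 1 = 87 (decimal)
Convert 六 (Chinese numeral) → 6 (decimal)
Compute lcm(87, 6) = 174
174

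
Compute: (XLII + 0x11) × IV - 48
Convert XLII (Roman numeral) → 40 + 1 + 1 = 42 (decimal)
Convert 0x11 (hexadecimal) → 1×16 + 1 = 17 (decimal)
Convert IV (Roman numeral) → 4 (decimal)
Expression in decimal: (42 + 17) × 4 - 48
Parentheses first: 42 + 17 = 59
Multiply: 59 × 4 = 236
Subtract: 236 - 48 = 188
188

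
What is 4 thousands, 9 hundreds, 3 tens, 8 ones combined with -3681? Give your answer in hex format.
Convert 4 thousands, 9 hundreds, 3 tens, 8 ones (place-value notation) → 4×1000 + 9×100 + 3×10 + 8 = 4938 (decimal)
Compute 4938 + -3681 = 1257
Convert 1257 (decimal) → 1257 = 4×256 + 14×16 + 9 → 0x4E9 (hexadecimal)
0x4E9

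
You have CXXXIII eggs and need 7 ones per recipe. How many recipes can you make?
Convert CXXXIII (Roman numeral) → 100 + 10 + 10 + 10 + 1 + 1 + 1 = 133 (decimal)
Convert 7 ones (place-value notation) → 7 (decimal)
Compute 133 ÷ 7 = 19
19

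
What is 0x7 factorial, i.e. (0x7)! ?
Convert 0x7 (hexadecimal) → 7 (decimal)
Compute 7! = 5040
5040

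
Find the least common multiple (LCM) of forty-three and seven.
Convert forty-three (English words) → 43 (decimal)
Convert seven (English words) → 7 (decimal)
Compute lcm(43, 7) = 301
301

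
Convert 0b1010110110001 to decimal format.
Convert 0b1010110110001 (binary) → 4096 + 1024 + 256 + 128 + 32 + 16 + 1 = 5553 (decimal)
5553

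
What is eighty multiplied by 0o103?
Convert eighty (English words) → 80 (decimal)
Convert 0o103 (octal) → 1×64 + 3 = 67 (decimal)
Compute 80 × 67 = 5360
5360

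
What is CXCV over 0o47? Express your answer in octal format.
Convert CXCV (Roman numeral) → 100 + 90 + 5 = 195 (decimal)
Convert 0o47 (octal) → 4×8 + 7 = 39 (decimal)
Compute 195 ÷ 39 = 5
Convert 5 (decimal) → 0o5 (octal)
0o5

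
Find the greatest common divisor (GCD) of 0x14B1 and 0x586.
Convert 0x14B1 (hexadecimal) → 1×4096 + 4×256 + 11×16 + 1 = 5297 (decimal)
Convert 0x586 (hexadecimal) → 5×256 + 8×16 + 6 = 1414 (decimal)
Compute gcd(5297, 1414) = 1
1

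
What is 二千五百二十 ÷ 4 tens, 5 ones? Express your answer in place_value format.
Convert 二千五百二十 (Chinese numeral) → 2×1000 + 5×100 + 2×10 = 2520 (decimal)
Convert 4 tens, 5 ones (place-value notation) → 4×10 + 5 = 45 (decimal)
Compute 2520 ÷ 45 = 56
Convert 56 (decimal) → 56 = 5×10 + 6 → 5 tens, 6 ones (place-value notation)
5 tens, 6 ones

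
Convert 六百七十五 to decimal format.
Convert 六百七十五 (Chinese numeral) → 6×100 + 7×10 + 5 = 675 (decimal)
675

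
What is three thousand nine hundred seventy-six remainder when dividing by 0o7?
Convert three thousand nine hundred seventy-six (English words) → 3×1000 + 9×100 + 76 = 3976 (decimal)
Convert 0o7 (octal) → 7 (decimal)
Compute 3976 mod 7 = 0
0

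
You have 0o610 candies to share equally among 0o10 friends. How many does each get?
Convert 0o610 (octal) → 6×64 + 1×8 = 392 (decimal)
Convert 0o10 (octal) → 1×8 = 8 (decimal)
Compute 392 ÷ 8 = 49
49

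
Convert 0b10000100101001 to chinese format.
Convert 0b10000100101001 (binary) → 8192 + 256 + 32 + 8 + 1 = 8489 (decimal)
Convert 8489 (decimal) → 8489 = 8×1000 + 4×100 + 8×10 + 9 → 八千四百八十九 (Chinese numeral)
八千四百八十九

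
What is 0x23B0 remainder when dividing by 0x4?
Convert 0x23B0 (hexadecimal) → 2×4096 + 3×256 + 11×16 = 9136 (decimal)
Convert 0x4 (hexadecimal) → 4 (decimal)
Compute 9136 mod 4 = 0
0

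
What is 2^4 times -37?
Convert 2^4 (power) → 16 (decimal)
Compute 16 × -37 = -592
-592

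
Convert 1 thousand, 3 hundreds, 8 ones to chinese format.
Convert 1 thousand, 3 hundreds, 8 ones (place-value notation) → 1×1000 + 3×100 + 8 = 1308 (decimal)
Convert 1308 (decimal) → 1308 = 1×1000 + 3×100 + 8 → 一千三百零八 (Chinese numeral)
一千三百零八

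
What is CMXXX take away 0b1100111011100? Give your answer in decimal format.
Convert CMXXX (Roman numeral) → 900 + 10 + 10 + 10 = 930 (decimal)
Convert 0b1100111011100 (binary) → 4096 + 2048 + 256 + 128 + 64 + 16 + 8 + 4 = 6620 (decimal)
Compute 930 - 6620 = -5690
-5690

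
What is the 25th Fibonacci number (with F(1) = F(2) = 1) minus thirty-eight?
The 25th Fibonacci number (with F(1) = F(2) = 1) = 75025
Convert thirty-eight (English words) → 38 (decimal)
Compute 75025 - 38 = 74987
74987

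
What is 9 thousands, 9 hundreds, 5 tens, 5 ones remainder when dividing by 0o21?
Convert 9 thousands, 9 hundreds, 5 tens, 5 ones (place-value notation) → 9×1000 + 9×100 + 5×10 + 5 = 9955 (decimal)
Convert 0o21 (octal) → 2×8 + 1 = 17 (decimal)
Compute 9955 mod 17 = 10
10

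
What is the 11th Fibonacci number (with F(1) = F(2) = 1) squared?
The 11th Fibonacci number (with F(1) = F(2) = 1): 1, 1, 2, 3, 5, 8, 13, 21, 34, 55, 89 → 89
Compute 89² = 89 × 89 = 7921
7921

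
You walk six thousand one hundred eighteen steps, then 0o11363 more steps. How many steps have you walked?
Convert six thousand one hundred eighteen (English words) → 6×1000 + 1×100 + 18 = 6118 (decimal)
Convert 0o11363 (octal) → 1×4096 + 1×512 + 3×64 + 6×8 + 3 = 4851 (decimal)
Compute 6118 + 4851 = 10969
10969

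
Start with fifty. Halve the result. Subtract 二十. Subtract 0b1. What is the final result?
Convert fifty (English words) → 50 (decimal)
Start: 50
50 ÷ 2 = 25
Convert 二十 (Chinese numeral) → 2×10 = 20 (decimal)
25 - 20 = 5
Convert 0b1 (binary) → 1 (decimal)
5 - 1 = 4
4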